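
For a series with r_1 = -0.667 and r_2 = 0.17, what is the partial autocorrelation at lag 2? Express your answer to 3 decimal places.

-0.495

φ_{22} = (r_2 − r_1²) / (1 − r_1²)
r_1² = (-0.667)² = 0.444889
Numerator = 0.17 − 0.4449 = -0.2749; denominator = 1 − 0.4449 = 0.5551
φ_{22} = -0.2749 / 0.5551 = -0.495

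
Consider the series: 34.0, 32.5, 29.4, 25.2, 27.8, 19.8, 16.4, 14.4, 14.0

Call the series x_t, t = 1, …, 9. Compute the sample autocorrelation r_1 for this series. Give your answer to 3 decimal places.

0.674

Mean x̄ = (34.0 + 32.5 + 29.4 + 25.2 + 27.8 + 19.8 + 16.4 + 14.4 + 14.0)/9 = 23.7222
Numerator Σ_{t=1}^{8}(x_t−x̄)(x_{t+1}−x̄) = 326.0884
Denominator Σ(x_t−x̄)² = 484.1556
r_1 = 326.0884 / 484.1556 = 0.674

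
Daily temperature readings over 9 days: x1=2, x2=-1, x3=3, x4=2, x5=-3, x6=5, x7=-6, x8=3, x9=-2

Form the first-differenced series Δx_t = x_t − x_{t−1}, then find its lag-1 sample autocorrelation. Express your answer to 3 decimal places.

First differences Δx: -3, 4, -1, -5, 8, -11, 9, -5
Mean of differences = -0.5000
Numerator Σ(Δx_t−Δx̄)(Δx_{t+1}−Δx̄) = -281.2500
Denominator Σ(Δx_t−Δx̄)² = 340.0000
r_1(Δx) = -281.2500 / 340.0000 = -0.827

-0.827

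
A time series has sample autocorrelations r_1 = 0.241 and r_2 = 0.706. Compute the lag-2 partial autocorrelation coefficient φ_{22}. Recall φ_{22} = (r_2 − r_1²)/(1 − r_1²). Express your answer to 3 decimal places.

φ_{22} = (r_2 − r_1²) / (1 − r_1²)
r_1² = (0.241)² = 0.058081
Numerator = 0.706 − 0.0581 = 0.6479; denominator = 1 − 0.0581 = 0.9419
φ_{22} = 0.6479 / 0.9419 = 0.688

0.688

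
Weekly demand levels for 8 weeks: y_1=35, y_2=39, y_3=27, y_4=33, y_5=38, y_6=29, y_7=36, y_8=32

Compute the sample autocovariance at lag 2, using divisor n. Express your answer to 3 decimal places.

Mean ȳ = (35 + 39 + 27 + 33 + 38 + 29 + 36 + 32)/8 = 33.6250
Deviations: 1.3750, 5.3750, -6.6250, -0.6250, 4.3750, -4.6250, 2.3750, -1.6250
Σ_{t=1}^{6}(y_t−ȳ)(y_{t+2}−ȳ) = -20.6563
γ_2 = -20.6563 / 8 = -2.582

-2.582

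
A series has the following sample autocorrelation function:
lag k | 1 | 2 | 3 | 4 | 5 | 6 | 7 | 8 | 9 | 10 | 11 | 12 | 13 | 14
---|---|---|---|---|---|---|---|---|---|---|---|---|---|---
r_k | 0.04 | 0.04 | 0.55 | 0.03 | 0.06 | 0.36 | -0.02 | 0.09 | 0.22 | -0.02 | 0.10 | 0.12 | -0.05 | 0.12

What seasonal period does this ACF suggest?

3

The largest autocorrelation is r_3 = 0.55, with weaker echoes at lags 6 (0.36) and 9 (0.22); the remaining lags stay at or below 0.12.
The dominant spike at lag 3 indicates a seasonal period of 3.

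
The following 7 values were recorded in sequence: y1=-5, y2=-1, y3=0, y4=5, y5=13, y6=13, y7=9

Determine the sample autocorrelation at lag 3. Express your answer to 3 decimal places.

-0.289

Mean ȳ = (-5 − 1 + 0 + 5 + 13 + 13 + 9)/7 = 4.8571
Σ(y_t−ȳ)(y_{t+3}−ȳ) = (-1.4082) + (-47.6939) + (-39.5510) + (0.5918) = -88.0612
Denominator Σ(y_t−ȳ)² = 304.8571
r_3 = -88.0612 / 304.8571 = -0.289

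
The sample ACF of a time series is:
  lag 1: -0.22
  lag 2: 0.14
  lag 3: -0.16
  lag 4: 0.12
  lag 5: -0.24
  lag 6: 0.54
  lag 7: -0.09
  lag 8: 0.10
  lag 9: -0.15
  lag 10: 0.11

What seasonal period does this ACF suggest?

6

The largest autocorrelation is r_6 = 0.54; the remaining lags stay at or below 0.14.
The dominant spike at lag 6 indicates a seasonal period of 6.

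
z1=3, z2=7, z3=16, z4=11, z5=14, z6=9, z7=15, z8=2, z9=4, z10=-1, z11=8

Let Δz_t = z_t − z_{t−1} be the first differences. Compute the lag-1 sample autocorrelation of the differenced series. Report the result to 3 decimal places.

-0.479

First differences Δz: 4, 9, -5, 3, -5, 6, -13, 2, -5, 9
Mean of differences = 0.5000
Numerator Σ(Δz_t−Δz̄)(Δz_{t+1}−Δz̄) = -224.2500
Denominator Σ(Δz_t−Δz̄)² = 468.5000
r_1(Δz) = -224.2500 / 468.5000 = -0.479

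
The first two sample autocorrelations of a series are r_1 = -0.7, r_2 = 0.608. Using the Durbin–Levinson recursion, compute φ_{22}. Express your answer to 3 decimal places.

φ_{22} = (r_2 − r_1²) / (1 − r_1²)
r_1² = (-0.7)² = 0.49
Numerator = 0.608 − 0.4900 = 0.1180; denominator = 1 − 0.4900 = 0.5100
φ_{22} = 0.1180 / 0.5100 = 0.231

0.231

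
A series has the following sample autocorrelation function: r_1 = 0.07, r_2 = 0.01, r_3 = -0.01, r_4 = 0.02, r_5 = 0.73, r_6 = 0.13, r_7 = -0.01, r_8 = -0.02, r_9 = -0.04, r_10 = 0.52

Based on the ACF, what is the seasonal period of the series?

The largest autocorrelation is r_5 = 0.73, with a weaker echo at lag 10 (0.52); the remaining lags stay at or below 0.13.
The dominant spike at lag 5 indicates a seasonal period of 5.

5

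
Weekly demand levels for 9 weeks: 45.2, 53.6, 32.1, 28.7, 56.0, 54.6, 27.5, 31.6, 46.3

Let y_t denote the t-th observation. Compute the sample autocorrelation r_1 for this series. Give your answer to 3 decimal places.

-0.032

Mean ȳ = (45.2 + 53.6 + 32.1 + 28.7 + 56.0 + 54.6 + 27.5 + 31.6 + 46.3)/9 = 41.7333
Numerator Σ_{t=1}^{8}(y_t−ȳ)(y_{t+1}−ȳ) = -35.1811
Denominator Σ(y_t−ȳ)² = 1110.7200
r_1 = -35.1811 / 1110.7200 = -0.032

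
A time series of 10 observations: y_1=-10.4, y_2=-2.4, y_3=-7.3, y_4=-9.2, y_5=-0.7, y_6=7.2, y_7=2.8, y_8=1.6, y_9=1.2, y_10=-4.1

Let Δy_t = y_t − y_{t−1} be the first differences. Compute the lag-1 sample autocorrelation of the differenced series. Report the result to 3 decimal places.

-0.032

First differences Δy: 8.0, -4.9, -1.9, 8.5, 7.9, -4.4, -1.2, -0.4, -5.3
Mean of differences = 0.7000
Numerator Σ(Δy_t−Δȳ)(Δy_{t+1}−Δȳ) = -8.7800
Denominator Σ(Δy_t−Δȳ)² = 270.9200
r_1(Δy) = -8.7800 / 270.9200 = -0.032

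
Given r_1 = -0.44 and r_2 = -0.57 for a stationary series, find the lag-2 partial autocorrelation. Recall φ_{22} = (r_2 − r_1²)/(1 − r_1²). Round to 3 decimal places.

φ_{22} = (r_2 − r_1²) / (1 − r_1²)
r_1² = (-0.44)² = 0.1936
Numerator = -0.57 − 0.1936 = -0.7636; denominator = 1 − 0.1936 = 0.8064
φ_{22} = -0.7636 / 0.8064 = -0.947

-0.947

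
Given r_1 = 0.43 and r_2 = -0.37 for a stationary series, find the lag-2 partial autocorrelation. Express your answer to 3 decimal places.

φ_{22} = (r_2 − r_1²) / (1 − r_1²)
r_1² = (0.43)² = 0.1849
Numerator = -0.37 − 0.1849 = -0.5549; denominator = 1 − 0.1849 = 0.8151
φ_{22} = -0.5549 / 0.8151 = -0.681

-0.681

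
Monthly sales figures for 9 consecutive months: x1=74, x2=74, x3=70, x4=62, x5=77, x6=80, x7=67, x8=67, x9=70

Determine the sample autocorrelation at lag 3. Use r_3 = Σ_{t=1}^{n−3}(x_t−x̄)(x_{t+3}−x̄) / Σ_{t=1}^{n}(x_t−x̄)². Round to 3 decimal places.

Mean x̄ = (74 + 74 + 70 + 62 + 77 + 80 + 67 + 67 + 70)/9 = 71.2222
Σ(x_t−x̄)(x_{t+3}−x̄) = (-25.6173) + (16.0494) + (-10.7284) + (38.9383) + (-24.3951) + (-10.7284) = -16.4815
Denominator Σ(x_t−x̄)² = 249.5556
r_3 = -16.4815 / 249.5556 = -0.066

-0.066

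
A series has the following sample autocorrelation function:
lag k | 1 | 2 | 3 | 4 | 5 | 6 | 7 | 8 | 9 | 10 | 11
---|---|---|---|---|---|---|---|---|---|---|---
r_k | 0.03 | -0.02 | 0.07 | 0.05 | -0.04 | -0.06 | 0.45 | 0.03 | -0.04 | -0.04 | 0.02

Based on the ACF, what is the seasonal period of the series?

7

The largest autocorrelation is r_7 = 0.45; the remaining lags stay at or below 0.07.
The dominant spike at lag 7 indicates a seasonal period of 7.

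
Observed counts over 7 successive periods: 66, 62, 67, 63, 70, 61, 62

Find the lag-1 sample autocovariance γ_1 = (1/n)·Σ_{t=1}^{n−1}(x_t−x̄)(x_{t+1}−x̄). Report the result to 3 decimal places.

Mean x̄ = (66 + 62 + 67 + 63 + 70 + 61 + 62)/7 = 64.4286
Σ_{t=1}^{6}(x_t−x̄)(x_{t+1}−x̄) = -32.4694
γ_1 = -32.4694 / 7 = -4.638

-4.638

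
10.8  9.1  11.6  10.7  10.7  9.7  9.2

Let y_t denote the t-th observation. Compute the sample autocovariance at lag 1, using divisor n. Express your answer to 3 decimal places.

-0.150

Mean ȳ = (10.8 + 9.1 + 11.6 + 10.7 + 10.7 + 9.7 + 9.2)/7 = 10.2571
Σ_{t=1}^{6}(y_t−ȳ)(y_{t+1}−ȳ) = -1.0490
γ_1 = -1.0490 / 7 = -0.150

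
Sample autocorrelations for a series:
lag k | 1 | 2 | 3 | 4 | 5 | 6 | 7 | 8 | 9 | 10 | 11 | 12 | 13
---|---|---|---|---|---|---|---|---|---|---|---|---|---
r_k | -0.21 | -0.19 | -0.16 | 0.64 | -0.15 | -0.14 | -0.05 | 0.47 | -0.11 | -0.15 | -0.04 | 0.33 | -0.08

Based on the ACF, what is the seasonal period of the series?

The largest autocorrelation is r_4 = 0.64, with weaker echoes at lags 8 (0.47) and 12 (0.33); the remaining lags stay at or below -0.04.
The dominant spike at lag 4 indicates a seasonal period of 4.

4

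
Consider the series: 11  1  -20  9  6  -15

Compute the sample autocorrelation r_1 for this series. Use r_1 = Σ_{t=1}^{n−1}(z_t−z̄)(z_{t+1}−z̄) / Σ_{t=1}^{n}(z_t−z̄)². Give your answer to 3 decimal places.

-0.272

Mean z̄ = (11 + 1 − 20 + 9 + 6 − 15)/6 = -1.3333
Σ(z_t−z̄)(z_{t+1}−z̄) = (28.7778) + (-43.5556) + (-192.8889) + (75.7778) + (-100.2222) = -232.1111
Denominator Σ(z_t−z̄)² = 853.3333
r_1 = -232.1111 / 853.3333 = -0.272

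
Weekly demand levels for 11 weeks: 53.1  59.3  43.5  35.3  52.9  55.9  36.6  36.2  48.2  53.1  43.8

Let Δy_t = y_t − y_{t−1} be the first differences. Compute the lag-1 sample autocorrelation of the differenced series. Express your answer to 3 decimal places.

First differences Δy: 6.2, -15.8, -8.2, 17.6, 3.0, -19.3, -0.4, 12.0, 4.9, -9.3
Mean of differences = -0.9300
Numerator Σ(Δy_t−Δȳ)(Δy_{t+1}−Δȳ) = -108.3009
Denominator Σ(Δy_t−Δȳ)² = 1292.5810
r_1(Δy) = -108.3009 / 1292.5810 = -0.084

-0.084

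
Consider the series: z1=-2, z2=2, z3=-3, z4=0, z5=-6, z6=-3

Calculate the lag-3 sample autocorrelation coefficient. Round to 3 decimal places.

Mean z̄ = (-2 + 2 − 3 + 0 − 6 − 3)/6 = -2.0000
Deviations from mean: 0.0000, 4.0000, -1.0000, 2.0000, -4.0000, -1.0000
Σ(z_t−z̄)(z_{t+3}−z̄) = (0.0000) + (-16.0000) + (1.0000) = -15.0000
Denominator Σ(z_t−z̄)² = 38.0000
r_3 = -15.0000 / 38.0000 = -0.395

-0.395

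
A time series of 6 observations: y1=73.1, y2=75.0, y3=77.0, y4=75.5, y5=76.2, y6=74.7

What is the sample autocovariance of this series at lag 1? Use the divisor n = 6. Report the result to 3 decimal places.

Mean ȳ = (73.1 + 75.0 + 77.0 + 75.5 + 76.2 + 74.7)/6 = 75.2500
Σ_{t=1}^{5}(y_t−ȳ)(y_{t+1}−ȳ) = 0.2525
γ_1 = 0.2525 / 6 = 0.042

0.042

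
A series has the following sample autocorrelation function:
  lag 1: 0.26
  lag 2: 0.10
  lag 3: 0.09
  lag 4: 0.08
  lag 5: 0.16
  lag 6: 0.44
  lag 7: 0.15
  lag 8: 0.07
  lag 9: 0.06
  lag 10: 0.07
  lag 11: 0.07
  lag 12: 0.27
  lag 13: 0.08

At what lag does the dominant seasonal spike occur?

6

The largest autocorrelation is r_6 = 0.44, with a weaker echo at lag 12 (0.27); the remaining lags stay at or below 0.26. The elevated value at lag 1 (0.26), dropping to 0.10 at lag 2, reflects decaying short-term dependence rather than seasonality.
The dominant spike at lag 6 indicates a seasonal period of 6.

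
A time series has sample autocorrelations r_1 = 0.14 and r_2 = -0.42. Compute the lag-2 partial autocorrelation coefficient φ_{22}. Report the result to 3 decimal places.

-0.448

φ_{22} = (r_2 − r_1²) / (1 − r_1²)
r_1² = (0.14)² = 0.0196
Numerator = -0.42 − 0.0196 = -0.4396; denominator = 1 − 0.0196 = 0.9804
φ_{22} = -0.4396 / 0.9804 = -0.448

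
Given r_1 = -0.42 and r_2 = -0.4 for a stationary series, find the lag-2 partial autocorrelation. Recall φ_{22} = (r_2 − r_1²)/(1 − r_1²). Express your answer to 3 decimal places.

φ_{22} = (r_2 − r_1²) / (1 − r_1²)
r_1² = (-0.42)² = 0.1764
Numerator = -0.4 − 0.1764 = -0.5764; denominator = 1 − 0.1764 = 0.8236
φ_{22} = -0.5764 / 0.8236 = -0.700

-0.700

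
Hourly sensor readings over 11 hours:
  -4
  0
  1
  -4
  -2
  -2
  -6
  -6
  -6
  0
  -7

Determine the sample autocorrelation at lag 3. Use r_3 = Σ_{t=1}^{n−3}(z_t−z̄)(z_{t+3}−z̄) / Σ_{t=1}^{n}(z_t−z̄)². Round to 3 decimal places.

0.080

Mean z̄ = (-4 + 0 + 1 − 4 − 2 − 2 − 6 − 6 − 6 + 0 − 7)/11 = -3.2727
Numerator Σ_{t=1}^{8}(z_t−z̄)(z_{t+3}−z̄) = 6.4132
Denominator Σ(z_t−z̄)² = 80.1818
r_3 = 6.4132 / 80.1818 = 0.080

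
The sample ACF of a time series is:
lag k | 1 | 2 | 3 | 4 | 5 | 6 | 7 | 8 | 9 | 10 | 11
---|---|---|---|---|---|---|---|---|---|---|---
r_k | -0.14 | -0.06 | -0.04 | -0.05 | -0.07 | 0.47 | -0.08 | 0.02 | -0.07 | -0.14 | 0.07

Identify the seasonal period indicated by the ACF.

6

The largest autocorrelation is r_6 = 0.47; the remaining lags stay at or below 0.07.
The dominant spike at lag 6 indicates a seasonal period of 6.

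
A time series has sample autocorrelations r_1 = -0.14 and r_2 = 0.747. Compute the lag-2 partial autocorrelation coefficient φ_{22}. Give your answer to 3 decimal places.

φ_{22} = (r_2 − r_1²) / (1 − r_1²)
r_1² = (-0.14)² = 0.0196
Numerator = 0.747 − 0.0196 = 0.7274; denominator = 1 − 0.0196 = 0.9804
φ_{22} = 0.7274 / 0.9804 = 0.742

0.742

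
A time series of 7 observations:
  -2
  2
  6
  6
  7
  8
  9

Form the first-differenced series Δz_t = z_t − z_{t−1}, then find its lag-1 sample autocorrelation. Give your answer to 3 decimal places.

0.245

First differences Δz: 4, 4, 0, 1, 1, 1
Mean of differences = 1.8333
Numerator Σ(Δz_t−Δz̄)(Δz_{t+1}−Δz̄) = 3.6389
Denominator Σ(Δz_t−Δz̄)² = 14.8333
r_1(Δz) = 3.6389 / 14.8333 = 0.245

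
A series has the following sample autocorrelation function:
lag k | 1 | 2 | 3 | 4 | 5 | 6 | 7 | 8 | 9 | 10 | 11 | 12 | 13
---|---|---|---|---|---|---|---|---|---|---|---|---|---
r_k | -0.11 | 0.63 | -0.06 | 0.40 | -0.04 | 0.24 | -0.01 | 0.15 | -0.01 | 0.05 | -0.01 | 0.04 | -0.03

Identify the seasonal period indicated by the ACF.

The largest autocorrelation is r_2 = 0.63, with weaker echoes at lags 4 (0.40), 6 (0.24) and 8 (0.15); the remaining lags stay at or below 0.05.
The dominant spike at lag 2 indicates a seasonal period of 2.

2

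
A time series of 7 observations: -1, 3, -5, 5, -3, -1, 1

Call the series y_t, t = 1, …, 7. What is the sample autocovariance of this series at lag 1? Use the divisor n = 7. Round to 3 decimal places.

Mean ȳ = (-1 + 3 − 5 + 5 − 3 − 1 + 1)/7 = -0.1429
Deviations: -0.8571, 3.1429, -4.8571, 5.1429, -2.8571, -0.8571, 1.1429
Σ_{t=1}^{6}(y_t−ȳ)(y_{t+1}−ȳ) = -56.1633
γ_1 = -56.1633 / 7 = -8.023

-8.023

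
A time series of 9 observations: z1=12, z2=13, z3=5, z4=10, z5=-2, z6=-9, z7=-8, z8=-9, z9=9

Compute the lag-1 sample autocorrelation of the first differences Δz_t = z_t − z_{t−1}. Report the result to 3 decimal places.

-0.096

First differences Δz: 1, -8, 5, -12, -7, 1, -1, 18
Mean of differences = -0.3750
Numerator Σ(Δz_t−Δz̄)(Δz_{t+1}−Δz̄) = -58.3906
Denominator Σ(Δz_t−Δz̄)² = 607.8750
r_1(Δz) = -58.3906 / 607.8750 = -0.096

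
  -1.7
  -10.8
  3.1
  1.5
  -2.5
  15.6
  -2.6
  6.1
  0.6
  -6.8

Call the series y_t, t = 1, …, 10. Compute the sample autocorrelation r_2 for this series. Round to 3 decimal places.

Mean ȳ = (-1.7 − 10.8 + 3.1 + 1.5 − 2.5 + 15.6 − 2.6 + 6.1 + 0.6 − 6.8)/10 = 0.2500
Numerator Σ_{t=1}^{8}(y_t−ȳ)(y_{t+2}−ȳ) = 47.3750
Denominator Σ(y_t−ȳ)² = 470.9450
r_2 = 47.3750 / 470.9450 = 0.101

0.101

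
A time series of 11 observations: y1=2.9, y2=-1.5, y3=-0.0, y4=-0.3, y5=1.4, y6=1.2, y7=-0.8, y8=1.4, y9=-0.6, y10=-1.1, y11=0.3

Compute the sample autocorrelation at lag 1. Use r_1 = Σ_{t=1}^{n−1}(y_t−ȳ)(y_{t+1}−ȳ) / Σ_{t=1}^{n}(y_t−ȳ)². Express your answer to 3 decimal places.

Mean ȳ = (2.9 − 1.5 − 0.0 − 0.3 + 1.4 + 1.2 − 0.8 + 1.4 − 0.6 − 1.1 + 0.3)/11 = 0.2636
Numerator Σ_{t=1}^{10}(y_t−ȳ)(y_{t+1}−ȳ) = -5.6704
Denominator Σ(y_t−ȳ)² = 17.6455
r_1 = -5.6704 / 17.6455 = -0.321

-0.321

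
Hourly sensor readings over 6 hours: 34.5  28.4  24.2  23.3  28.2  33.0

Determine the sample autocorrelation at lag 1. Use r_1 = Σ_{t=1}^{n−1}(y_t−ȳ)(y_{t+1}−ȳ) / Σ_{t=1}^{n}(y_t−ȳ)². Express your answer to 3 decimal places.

Mean ȳ = (34.5 + 28.4 + 24.2 + 23.3 + 28.2 + 33.0)/6 = 28.6000
Deviations from mean: 5.9000, -0.2000, -4.4000, -5.3000, -0.4000, 4.4000
Σ(y_t−ȳ)(y_{t+1}−ȳ) = (-1.1800) + (0.8800) + (23.3200) + (2.1200) + (-1.7600) = 23.3800
Denominator Σ(y_t−ȳ)² = 101.8200
r_1 = 23.3800 / 101.8200 = 0.230

0.230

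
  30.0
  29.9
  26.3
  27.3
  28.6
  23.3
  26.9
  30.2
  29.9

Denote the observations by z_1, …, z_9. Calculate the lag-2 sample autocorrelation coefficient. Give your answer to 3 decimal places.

Mean z̄ = (30.0 + 29.9 + 26.3 + 27.3 + 28.6 + 23.3 + 26.9 + 30.2 + 29.9)/9 = 28.0444
Σ(z_t−z̄)(z_{t+2}−z̄) = (-3.4114) + (-1.3814) + (-0.9691) + (3.5320) + (-0.6358) + (-10.2269) + (-2.1236) = -15.2162
Denominator Σ(z_t−z̄)² = 43.0822
r_2 = -15.2162 / 43.0822 = -0.353

-0.353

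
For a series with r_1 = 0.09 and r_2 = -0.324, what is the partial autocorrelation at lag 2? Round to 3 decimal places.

φ_{22} = (r_2 − r_1²) / (1 − r_1²)
r_1² = (0.09)² = 0.0081
Numerator = -0.324 − 0.0081 = -0.3321; denominator = 1 − 0.0081 = 0.9919
φ_{22} = -0.3321 / 0.9919 = -0.335

-0.335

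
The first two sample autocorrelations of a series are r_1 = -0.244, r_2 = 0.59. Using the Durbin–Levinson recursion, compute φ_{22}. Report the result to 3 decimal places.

0.564

φ_{22} = (r_2 − r_1²) / (1 − r_1²)
r_1² = (-0.244)² = 0.059536
Numerator = 0.59 − 0.0595 = 0.5305; denominator = 1 − 0.0595 = 0.9405
φ_{22} = 0.5305 / 0.9405 = 0.564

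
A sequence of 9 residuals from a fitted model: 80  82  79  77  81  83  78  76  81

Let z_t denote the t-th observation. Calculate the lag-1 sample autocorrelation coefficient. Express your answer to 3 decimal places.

Mean z̄ = (80 + 82 + 79 + 77 + 81 + 83 + 78 + 76 + 81)/9 = 79.6667
Numerator Σ_{t=1}^{8}(z_t−z̄)(z_{t+1}−z̄) = -2.4444
Denominator Σ(z_t−z̄)² = 44.0000
r_1 = -2.4444 / 44.0000 = -0.056

-0.056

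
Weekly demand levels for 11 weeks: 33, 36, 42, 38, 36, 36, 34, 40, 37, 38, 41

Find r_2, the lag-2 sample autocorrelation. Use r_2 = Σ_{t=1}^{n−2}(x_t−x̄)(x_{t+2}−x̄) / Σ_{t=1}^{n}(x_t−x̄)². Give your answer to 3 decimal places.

Mean x̄ = (33 + 36 + 42 + 38 + 36 + 36 + 34 + 40 + 37 + 38 + 41)/11 = 37.3636
Numerator Σ_{t=1}^{9}(x_t−x̄)(x_{t+2}−x̄) = -25.7190
Denominator Σ(x_t−x̄)² = 78.5455
r_2 = -25.7190 / 78.5455 = -0.327

-0.327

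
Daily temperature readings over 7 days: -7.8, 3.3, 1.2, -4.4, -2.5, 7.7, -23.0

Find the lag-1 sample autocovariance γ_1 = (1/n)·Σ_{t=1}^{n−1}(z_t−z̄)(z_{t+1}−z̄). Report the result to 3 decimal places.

-29.482

Mean z̄ = (-7.8 + 3.3 + 1.2 − 4.4 − 2.5 + 7.7 − 23.0)/7 = -3.6429
Σ_{t=1}^{6}(z_t−z̄)(z_{t+1}−z̄) = -206.3733
γ_1 = -206.3733 / 7 = -29.482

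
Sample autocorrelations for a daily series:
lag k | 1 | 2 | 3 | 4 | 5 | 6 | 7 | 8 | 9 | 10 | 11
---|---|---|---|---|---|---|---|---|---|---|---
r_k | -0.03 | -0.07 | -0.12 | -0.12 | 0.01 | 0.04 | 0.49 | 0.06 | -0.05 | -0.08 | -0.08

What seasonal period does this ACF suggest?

The largest autocorrelation is r_7 = 0.49; the remaining lags stay at or below 0.06.
The dominant spike at lag 7 indicates a seasonal period of 7.

7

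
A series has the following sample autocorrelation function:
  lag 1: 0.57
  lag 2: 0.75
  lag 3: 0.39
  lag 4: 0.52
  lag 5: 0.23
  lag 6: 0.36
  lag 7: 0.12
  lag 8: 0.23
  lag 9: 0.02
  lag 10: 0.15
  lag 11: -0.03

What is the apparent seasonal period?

2

The largest autocorrelation is r_2 = 0.75; the remaining lags stay at or below 0.57.
The dominant spike at lag 2 indicates a seasonal period of 2.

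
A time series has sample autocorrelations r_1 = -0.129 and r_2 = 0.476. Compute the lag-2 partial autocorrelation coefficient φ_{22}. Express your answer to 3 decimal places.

φ_{22} = (r_2 − r_1²) / (1 − r_1²)
r_1² = (-0.129)² = 0.016641
Numerator = 0.476 − 0.0166 = 0.4594; denominator = 1 − 0.0166 = 0.9834
φ_{22} = 0.4594 / 0.9834 = 0.467

0.467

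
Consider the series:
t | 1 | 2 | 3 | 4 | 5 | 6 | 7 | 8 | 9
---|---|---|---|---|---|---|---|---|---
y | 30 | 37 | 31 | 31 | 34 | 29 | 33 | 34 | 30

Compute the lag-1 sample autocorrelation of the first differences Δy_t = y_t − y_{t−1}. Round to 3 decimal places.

-0.507

First differences Δy: 7, -6, 0, 3, -5, 4, 1, -4
Mean of differences = 0.0000
Numerator Σ(Δy_t−Δȳ)(Δy_{t+1}−Δȳ) = -77.0000
Denominator Σ(Δy_t−Δȳ)² = 152.0000
r_1(Δy) = -77.0000 / 152.0000 = -0.507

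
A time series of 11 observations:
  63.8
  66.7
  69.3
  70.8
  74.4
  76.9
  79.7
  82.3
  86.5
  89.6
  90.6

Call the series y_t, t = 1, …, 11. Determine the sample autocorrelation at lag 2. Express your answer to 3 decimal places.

0.469

Mean ȳ = (63.8 + 66.7 + 69.3 + 70.8 + 74.4 + 76.9 + 79.7 + 82.3 + 86.5 + 89.6 + 90.6)/11 = 77.3273
Numerator Σ_{t=1}^{9}(y_t−ȳ)(y_{t+2}−ȳ) = 399.7112
Denominator Σ(y_t−ȳ)² = 853.0018
r_2 = 399.7112 / 853.0018 = 0.469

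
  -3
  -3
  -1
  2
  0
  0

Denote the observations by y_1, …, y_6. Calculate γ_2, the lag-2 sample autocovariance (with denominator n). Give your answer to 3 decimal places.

Mean ȳ = (-3 − 3 − 1 + 2 + 0 + 0)/6 = -0.8333
Deviations: -2.1667, -2.1667, -0.1667, 2.8333, 0.8333, 0.8333
Σ_{t=1}^{4}(y_t−ȳ)(y_{t+2}−ȳ) = -3.5556
γ_2 = -3.5556 / 6 = -0.593

-0.593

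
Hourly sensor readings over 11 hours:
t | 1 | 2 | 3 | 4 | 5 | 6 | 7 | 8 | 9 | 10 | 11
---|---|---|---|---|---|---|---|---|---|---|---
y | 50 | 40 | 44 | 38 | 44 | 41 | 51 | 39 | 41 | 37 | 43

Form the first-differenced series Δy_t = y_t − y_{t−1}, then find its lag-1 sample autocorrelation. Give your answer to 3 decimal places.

First differences Δy: -10, 4, -6, 6, -3, 10, -12, 2, -4, 6
Mean of differences = -0.7000
Numerator Σ(Δy_t−Δȳ)(Δy_{t+1}−Δȳ) = -326.5900
Denominator Σ(Δy_t−Δȳ)² = 492.1000
r_1(Δy) = -326.5900 / 492.1000 = -0.664

-0.664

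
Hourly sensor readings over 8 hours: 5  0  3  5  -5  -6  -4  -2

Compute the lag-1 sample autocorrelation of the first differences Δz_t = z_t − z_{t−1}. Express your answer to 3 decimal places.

First differences Δz: -5, 3, 2, -10, -1, 2, 2
Mean of differences = -1.0000
Numerator Σ(Δz_t−Δz̄)(Δz_{t+1}−Δz̄) = -22.0000
Denominator Σ(Δz_t−Δz̄)² = 140.0000
r_1(Δz) = -22.0000 / 140.0000 = -0.157

-0.157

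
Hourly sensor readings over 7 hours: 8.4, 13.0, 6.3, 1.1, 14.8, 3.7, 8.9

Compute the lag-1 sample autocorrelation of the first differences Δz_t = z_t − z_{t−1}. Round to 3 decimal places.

-0.641

First differences Δz: 4.6, -6.7, -5.2, 13.7, -11.1, 5.2
Mean of differences = 0.0833
Numerator Σ(Δz_t−Δz̄)(Δz_{t+1}−Δz̄) = -276.2419
Denominator Σ(Δz_t−Δz̄)² = 430.9883
r_1(Δz) = -276.2419 / 430.9883 = -0.641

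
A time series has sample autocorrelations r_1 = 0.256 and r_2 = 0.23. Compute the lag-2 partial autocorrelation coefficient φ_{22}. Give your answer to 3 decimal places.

0.176

φ_{22} = (r_2 − r_1²) / (1 − r_1²)
r_1² = (0.256)² = 0.065536
Numerator = 0.23 − 0.0655 = 0.1645; denominator = 1 − 0.0655 = 0.9345
φ_{22} = 0.1645 / 0.9345 = 0.176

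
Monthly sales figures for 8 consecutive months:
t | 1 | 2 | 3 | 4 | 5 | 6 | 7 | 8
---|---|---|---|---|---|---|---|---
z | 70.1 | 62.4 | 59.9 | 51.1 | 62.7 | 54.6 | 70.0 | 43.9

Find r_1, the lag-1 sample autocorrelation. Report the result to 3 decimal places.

-0.395

Mean z̄ = (70.1 + 62.4 + 59.9 + 51.1 + 62.7 + 54.6 + 70.0 + 43.9)/8 = 59.3375
Deviations from mean: 10.7625, 3.0625, 0.5625, -8.2375, 3.3625, -4.7375, 10.6625, -15.4375
Σ(z_t−z̄)(z_{t+1}−z̄) = (32.9602) + (1.7227) + (-4.6336) + (-27.6986) + (-15.9298) + (-50.5136) + (-164.6023) = -228.6952
Denominator Σ(z_t−z̄)² = 579.1388
r_1 = -228.6952 / 579.1388 = -0.395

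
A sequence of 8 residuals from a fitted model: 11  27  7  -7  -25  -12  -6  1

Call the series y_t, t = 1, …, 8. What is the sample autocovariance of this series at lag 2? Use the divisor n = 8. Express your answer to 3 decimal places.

-10.500

Mean ȳ = (11 + 27 + 7 − 7 − 25 − 12 − 6 + 1)/8 = -0.5000
Deviations: 11.5000, 27.5000, 7.5000, -6.5000, -24.5000, -11.5000, -5.5000, 1.5000
Σ_{t=1}^{6}(y_t−ȳ)(y_{t+2}−ȳ) = -84.0000
γ_2 = -84.0000 / 8 = -10.500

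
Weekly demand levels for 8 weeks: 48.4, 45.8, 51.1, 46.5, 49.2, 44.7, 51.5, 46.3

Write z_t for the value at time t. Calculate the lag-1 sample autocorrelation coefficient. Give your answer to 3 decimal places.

-0.803

Mean z̄ = (48.4 + 45.8 + 51.1 + 46.5 + 49.2 + 44.7 + 51.5 + 46.3)/8 = 47.9375
Deviations from mean: 0.4625, -2.1375, 3.1625, -1.4375, 1.2625, -3.2375, 3.5625, -1.6375
Σ(z_t−z̄)(z_{t+1}−z̄) = (-0.9886) + (-6.7598) + (-4.5461) + (-1.8148) + (-4.0873) + (-11.5336) + (-5.8336) = -35.5639
Denominator Σ(z_t−z̄)² = 44.2988
r_1 = -35.5639 / 44.2988 = -0.803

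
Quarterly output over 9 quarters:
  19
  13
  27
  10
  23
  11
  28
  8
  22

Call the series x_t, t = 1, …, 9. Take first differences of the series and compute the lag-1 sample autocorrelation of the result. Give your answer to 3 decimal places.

-0.886

First differences Δx: -6, 14, -17, 13, -12, 17, -20, 14
Mean of differences = 0.3750
Numerator Σ(Δx_t−Δx̄)(Δx_{t+1}−Δx̄) = -1521.2656
Denominator Σ(Δx_t−Δx̄)² = 1717.8750
r_1(Δx) = -1521.2656 / 1717.8750 = -0.886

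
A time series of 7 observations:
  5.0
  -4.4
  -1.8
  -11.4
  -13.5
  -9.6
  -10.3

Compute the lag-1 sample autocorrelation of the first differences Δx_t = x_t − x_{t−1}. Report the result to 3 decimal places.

-0.356

First differences Δx: -9.4, 2.6, -9.6, -2.1, 3.9, -0.7
Mean of differences = -2.5500
Numerator Σ(Δx_t−Δx̄)(Δx_{t+1}−Δx̄) = -59.9225
Denominator Σ(Δx_t−Δx̄)² = 168.3750
r_1(Δx) = -59.9225 / 168.3750 = -0.356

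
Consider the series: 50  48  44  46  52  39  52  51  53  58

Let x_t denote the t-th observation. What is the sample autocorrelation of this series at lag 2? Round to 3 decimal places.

Mean x̄ = (50 + 48 + 44 + 46 + 52 + 39 + 52 + 51 + 53 + 58)/10 = 49.3000
Numerator Σ_{t=1}^{8}(x_t−x̄)(x_{t+2}−x̄) = 34.8200
Denominator Σ(x_t−x̄)² = 254.1000
r_2 = 34.8200 / 254.1000 = 0.137

0.137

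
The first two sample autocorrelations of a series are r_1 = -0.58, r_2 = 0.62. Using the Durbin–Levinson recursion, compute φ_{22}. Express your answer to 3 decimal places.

φ_{22} = (r_2 − r_1²) / (1 − r_1²)
r_1² = (-0.58)² = 0.3364
Numerator = 0.62 − 0.3364 = 0.2836; denominator = 1 − 0.3364 = 0.6636
φ_{22} = 0.2836 / 0.6636 = 0.427

0.427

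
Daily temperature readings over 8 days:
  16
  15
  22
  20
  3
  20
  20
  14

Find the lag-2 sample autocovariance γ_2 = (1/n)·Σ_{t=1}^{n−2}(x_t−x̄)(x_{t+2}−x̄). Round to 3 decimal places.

-15.797

Mean x̄ = (16 + 15 + 22 + 20 + 3 + 20 + 20 + 14)/8 = 16.2500
Deviations: -0.2500, -1.2500, 5.7500, 3.7500, -13.2500, 3.7500, 3.7500, -2.2500
Σ_{t=1}^{6}(x_t−x̄)(x_{t+2}−x̄) = -126.3750
γ_2 = -126.3750 / 8 = -15.797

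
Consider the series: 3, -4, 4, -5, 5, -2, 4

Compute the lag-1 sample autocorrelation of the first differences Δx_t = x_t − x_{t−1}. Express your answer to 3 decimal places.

-0.872

First differences Δx: -7, 8, -9, 10, -7, 6
Mean of differences = 0.1667
Numerator Σ(Δx_t−Δx̄)(Δx_{t+1}−Δx̄) = -330.3611
Denominator Σ(Δx_t−Δx̄)² = 378.8333
r_1(Δx) = -330.3611 / 378.8333 = -0.872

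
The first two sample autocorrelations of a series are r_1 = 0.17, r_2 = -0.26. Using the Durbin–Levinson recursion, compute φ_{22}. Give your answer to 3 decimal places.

φ_{22} = (r_2 − r_1²) / (1 − r_1²)
r_1² = (0.17)² = 0.0289
Numerator = -0.26 − 0.0289 = -0.2889; denominator = 1 − 0.0289 = 0.9711
φ_{22} = -0.2889 / 0.9711 = -0.297

-0.297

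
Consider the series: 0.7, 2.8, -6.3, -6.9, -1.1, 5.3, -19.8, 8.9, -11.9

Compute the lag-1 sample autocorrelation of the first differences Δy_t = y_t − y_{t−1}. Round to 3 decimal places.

-0.715

First differences Δy: 2.1, -9.1, -0.6, 5.8, 6.4, -25.1, 28.7, -20.8
Mean of differences = -1.5750
Numerator Σ(Δy_t−Δȳ)(Δy_{t+1}−Δȳ) = -1450.8531
Denominator Σ(Δy_t−Δȳ)² = 2028.6750
r_1(Δy) = -1450.8531 / 2028.6750 = -0.715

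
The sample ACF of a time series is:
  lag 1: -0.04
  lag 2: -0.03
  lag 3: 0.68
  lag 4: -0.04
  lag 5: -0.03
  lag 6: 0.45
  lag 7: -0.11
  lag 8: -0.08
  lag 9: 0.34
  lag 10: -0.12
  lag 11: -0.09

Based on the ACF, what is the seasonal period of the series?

The largest autocorrelation is r_3 = 0.68, with weaker echoes at lags 6 (0.45) and 9 (0.34); the remaining lags stay at or below -0.03.
The dominant spike at lag 3 indicates a seasonal period of 3.

3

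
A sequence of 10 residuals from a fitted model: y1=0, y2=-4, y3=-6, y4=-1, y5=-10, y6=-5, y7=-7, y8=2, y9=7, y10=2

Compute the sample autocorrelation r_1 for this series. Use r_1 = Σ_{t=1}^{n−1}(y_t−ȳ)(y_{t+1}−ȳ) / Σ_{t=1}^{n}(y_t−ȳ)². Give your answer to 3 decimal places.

Mean ȳ = (0 − 4 − 6 − 1 − 10 − 5 − 7 + 2 + 7 + 2)/10 = -2.2000
Numerator Σ_{t=1}^{9}(y_t−ȳ)(y_{t+1}−ȳ) = 81.3600
Denominator Σ(y_t−ȳ)² = 235.6000
r_1 = 81.3600 / 235.6000 = 0.345

0.345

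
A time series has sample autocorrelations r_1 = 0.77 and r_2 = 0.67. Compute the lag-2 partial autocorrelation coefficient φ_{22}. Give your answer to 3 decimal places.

φ_{22} = (r_2 − r_1²) / (1 − r_1²)
r_1² = (0.77)² = 0.5929
Numerator = 0.67 − 0.5929 = 0.0771; denominator = 1 − 0.5929 = 0.4071
φ_{22} = 0.0771 / 0.4071 = 0.189

0.189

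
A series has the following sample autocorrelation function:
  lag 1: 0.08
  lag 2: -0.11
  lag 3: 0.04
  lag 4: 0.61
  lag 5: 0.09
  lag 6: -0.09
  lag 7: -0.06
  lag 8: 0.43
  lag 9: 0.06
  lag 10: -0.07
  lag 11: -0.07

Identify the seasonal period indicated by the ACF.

4

The largest autocorrelation is r_4 = 0.61, with a weaker echo at lag 8 (0.43); the remaining lags stay at or below 0.09.
The dominant spike at lag 4 indicates a seasonal period of 4.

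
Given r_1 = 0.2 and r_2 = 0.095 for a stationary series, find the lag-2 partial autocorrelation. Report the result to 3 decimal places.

φ_{22} = (r_2 − r_1²) / (1 − r_1²)
r_1² = (0.2)² = 0.04
Numerator = 0.095 − 0.0400 = 0.0550; denominator = 1 − 0.0400 = 0.9600
φ_{22} = 0.0550 / 0.9600 = 0.057

0.057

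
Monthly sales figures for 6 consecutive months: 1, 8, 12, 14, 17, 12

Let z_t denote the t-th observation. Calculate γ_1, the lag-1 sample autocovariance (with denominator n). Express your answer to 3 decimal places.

9.370

Mean z̄ = (1 + 8 + 12 + 14 + 17 + 12)/6 = 10.6667
Σ_{t=1}^{5}(z_t−z̄)(z_{t+1}−z̄) = 56.2222
γ_1 = 56.2222 / 6 = 9.370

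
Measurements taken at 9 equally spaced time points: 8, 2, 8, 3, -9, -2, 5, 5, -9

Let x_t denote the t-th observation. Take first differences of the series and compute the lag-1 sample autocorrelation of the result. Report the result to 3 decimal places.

First differences Δx: -6, 6, -5, -12, 7, 7, 0, -14
Mean of differences = -2.1250
Numerator Σ(Δx_t−Δx̄)(Δx_{t+1}−Δx̄) = -39.1406
Denominator Σ(Δx_t−Δx̄)² = 498.8750
r_1(Δx) = -39.1406 / 498.8750 = -0.078

-0.078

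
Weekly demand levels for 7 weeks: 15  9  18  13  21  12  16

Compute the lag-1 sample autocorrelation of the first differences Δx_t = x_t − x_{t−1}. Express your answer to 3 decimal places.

-0.817

First differences Δx: -6, 9, -5, 8, -9, 4
Mean of differences = 0.1667
Numerator Σ(Δx_t−Δx̄)(Δx_{t+1}−Δx̄) = -247.5278
Denominator Σ(Δx_t−Δx̄)² = 302.8333
r_1(Δx) = -247.5278 / 302.8333 = -0.817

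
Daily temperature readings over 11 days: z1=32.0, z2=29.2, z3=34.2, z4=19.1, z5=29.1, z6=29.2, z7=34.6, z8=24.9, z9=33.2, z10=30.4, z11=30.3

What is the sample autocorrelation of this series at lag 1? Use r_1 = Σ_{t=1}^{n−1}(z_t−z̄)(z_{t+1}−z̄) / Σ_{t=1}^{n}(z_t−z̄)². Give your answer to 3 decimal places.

Mean z̄ = (32.0 + 29.2 + 34.2 + 19.1 + 29.1 + 29.2 + 34.6 + 24.9 + 33.2 + 30.4 + 30.3)/11 = 29.6545
Numerator Σ_{t=1}^{10}(z_t−z̄)(z_{t+1}−z̄) = -84.4966
Denominator Σ(z_t−z̄)² = 198.8873
r_1 = -84.4966 / 198.8873 = -0.425

-0.425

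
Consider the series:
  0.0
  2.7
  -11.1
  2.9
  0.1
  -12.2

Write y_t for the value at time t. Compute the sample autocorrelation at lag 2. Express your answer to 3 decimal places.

Mean ȳ = (0.0 + 2.7 − 11.1 + 2.9 + 0.1 − 12.2)/6 = -2.9333
Deviations from mean: 2.9333, 5.6333, -8.1667, 5.8333, 3.0333, -9.2667
Numerator Σ_{t=1}^{4}(y_t−ȳ)(y_{t+2}−ȳ) = -69.9222
Denominator Σ(y_t−ȳ)² = 236.1333
r_2 = -69.9222 / 236.1333 = -0.296

-0.296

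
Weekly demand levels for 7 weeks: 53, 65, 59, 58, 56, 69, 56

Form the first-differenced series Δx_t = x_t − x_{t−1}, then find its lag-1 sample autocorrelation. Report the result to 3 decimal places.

-0.501

First differences Δx: 12, -6, -1, -2, 13, -13
Mean of differences = 0.5000
Numerator Σ(Δx_t−Δx̄)(Δx_{t+1}−Δx̄) = -261.2500
Denominator Σ(Δx_t−Δx̄)² = 521.5000
r_1(Δx) = -261.2500 / 521.5000 = -0.501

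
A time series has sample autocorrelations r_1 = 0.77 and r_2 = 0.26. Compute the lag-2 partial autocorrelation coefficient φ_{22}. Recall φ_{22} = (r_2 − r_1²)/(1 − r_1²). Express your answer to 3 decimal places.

φ_{22} = (r_2 − r_1²) / (1 − r_1²)
r_1² = (0.77)² = 0.5929
Numerator = 0.26 − 0.5929 = -0.3329; denominator = 1 − 0.5929 = 0.4071
φ_{22} = -0.3329 / 0.4071 = -0.818

-0.818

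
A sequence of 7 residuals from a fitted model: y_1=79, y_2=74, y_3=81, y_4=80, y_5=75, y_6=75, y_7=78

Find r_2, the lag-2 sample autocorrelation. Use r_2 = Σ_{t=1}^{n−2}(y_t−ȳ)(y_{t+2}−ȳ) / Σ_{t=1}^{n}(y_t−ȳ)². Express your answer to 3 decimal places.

-0.427

Mean ȳ = (79 + 74 + 81 + 80 + 75 + 75 + 78)/7 = 77.4286
Deviations from mean: 1.5714, -3.4286, 3.5714, 2.5714, -2.4286, -2.4286, 0.5714
Σ(y_t−ȳ)(y_{t+2}−ȳ) = (5.6122) + (-8.8163) + (-8.6735) + (-6.2449) + (-1.3878) = -19.5102
Denominator Σ(y_t−ȳ)² = 45.7143
r_2 = -19.5102 / 45.7143 = -0.427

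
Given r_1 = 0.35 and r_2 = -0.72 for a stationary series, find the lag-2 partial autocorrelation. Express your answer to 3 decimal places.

-0.960

φ_{22} = (r_2 − r_1²) / (1 − r_1²)
r_1² = (0.35)² = 0.1225
Numerator = -0.72 − 0.1225 = -0.8425; denominator = 1 − 0.1225 = 0.8775
φ_{22} = -0.8425 / 0.8775 = -0.960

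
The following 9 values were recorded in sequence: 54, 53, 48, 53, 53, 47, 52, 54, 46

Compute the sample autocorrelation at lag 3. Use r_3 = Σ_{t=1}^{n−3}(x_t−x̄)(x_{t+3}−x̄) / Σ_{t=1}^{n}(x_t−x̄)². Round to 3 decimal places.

Mean x̄ = (54 + 53 + 48 + 53 + 53 + 47 + 52 + 54 + 46)/9 = 51.1111
Numerator Σ_{t=1}^{6}(x_t−x̄)(x_{t+3}−x̄) = 49.9630
Denominator Σ(x_t−x̄)² = 80.8889
r_3 = 49.9630 / 80.8889 = 0.618

0.618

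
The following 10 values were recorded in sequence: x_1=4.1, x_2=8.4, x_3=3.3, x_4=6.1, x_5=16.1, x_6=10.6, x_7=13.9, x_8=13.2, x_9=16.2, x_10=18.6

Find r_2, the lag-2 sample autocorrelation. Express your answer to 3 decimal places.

Mean x̄ = (4.1 + 8.4 + 3.3 + 6.1 + 16.1 + 10.6 + 13.9 + 13.2 + 16.2 + 18.6)/10 = 11.0500
Numerator Σ_{t=1}^{8}(x_t−x̄)(x_{t+2}−x̄) = 74.4050
Denominator Σ(x_t−x̄)² = 261.8650
r_2 = 74.4050 / 261.8650 = 0.284

0.284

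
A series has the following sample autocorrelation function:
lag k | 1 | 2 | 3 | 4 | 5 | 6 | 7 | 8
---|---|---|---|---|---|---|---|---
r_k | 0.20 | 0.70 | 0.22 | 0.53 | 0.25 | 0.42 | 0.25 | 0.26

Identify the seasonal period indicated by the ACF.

The largest autocorrelation is r_2 = 0.70, with weaker echoes at lags 4 (0.53), 6 (0.42) and 8 (0.26); the remaining lags stay at or below 0.25.
The dominant spike at lag 2 indicates a seasonal period of 2.

2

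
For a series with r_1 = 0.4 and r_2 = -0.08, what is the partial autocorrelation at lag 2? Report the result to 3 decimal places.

φ_{22} = (r_2 − r_1²) / (1 − r_1²)
r_1² = (0.4)² = 0.16
Numerator = -0.08 − 0.1600 = -0.2400; denominator = 1 − 0.1600 = 0.8400
φ_{22} = -0.2400 / 0.8400 = -0.286

-0.286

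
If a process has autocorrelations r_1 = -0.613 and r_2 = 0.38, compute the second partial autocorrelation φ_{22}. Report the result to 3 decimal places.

0.007

φ_{22} = (r_2 − r_1²) / (1 − r_1²)
r_1² = (-0.613)² = 0.375769
Numerator = 0.38 − 0.3758 = 0.0042; denominator = 1 − 0.3758 = 0.6242
φ_{22} = 0.0042 / 0.6242 = 0.007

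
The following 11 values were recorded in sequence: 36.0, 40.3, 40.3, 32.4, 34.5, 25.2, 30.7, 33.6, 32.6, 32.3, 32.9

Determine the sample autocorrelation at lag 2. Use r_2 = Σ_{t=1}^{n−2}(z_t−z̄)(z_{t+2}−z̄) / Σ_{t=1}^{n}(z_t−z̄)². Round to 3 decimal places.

Mean z̄ = (36.0 + 40.3 + 40.3 + 32.4 + 34.5 + 25.2 + 30.7 + 33.6 + 32.6 + 32.3 + 32.9)/11 = 33.7091
Numerator Σ_{t=1}^{9}(z_t−z̄)(z_{t+2}−z̄) = 25.7598
Denominator Σ(z_t−z̄)² = 179.8091
r_2 = 25.7598 / 179.8091 = 0.143

0.143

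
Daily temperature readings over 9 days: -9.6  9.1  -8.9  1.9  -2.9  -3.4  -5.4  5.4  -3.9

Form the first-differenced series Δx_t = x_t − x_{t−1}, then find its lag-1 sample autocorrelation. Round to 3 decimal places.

First differences Δx: 18.7, -18.0, 10.8, -4.8, -0.5, -2.0, 10.8, -9.3
Mean of differences = 0.7125
Numerator Σ(Δx_t−Δx̄)(Δx_{t+1}−Δx̄) = -699.3514
Denominator Σ(Δx_t−Δx̄)² = 1016.6888
r_1(Δx) = -699.3514 / 1016.6888 = -0.688

-0.688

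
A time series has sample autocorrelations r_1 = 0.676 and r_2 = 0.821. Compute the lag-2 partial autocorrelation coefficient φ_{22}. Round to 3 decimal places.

φ_{22} = (r_2 − r_1²) / (1 − r_1²)
r_1² = (0.676)² = 0.456976
Numerator = 0.821 − 0.4570 = 0.3640; denominator = 1 − 0.4570 = 0.5430
φ_{22} = 0.3640 / 0.5430 = 0.670

0.670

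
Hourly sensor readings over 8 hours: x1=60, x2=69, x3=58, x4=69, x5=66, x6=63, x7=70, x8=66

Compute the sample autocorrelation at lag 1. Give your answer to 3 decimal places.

-0.582

Mean x̄ = (60 + 69 + 58 + 69 + 66 + 63 + 70 + 66)/8 = 65.1250
Σ(x_t−x̄)(x_{t+1}−x̄) = (-19.8594) + (-27.6094) + (-27.6094) + (3.3906) + (-1.8594) + (-10.3594) + (4.2656) = -79.6406
Denominator Σ(x_t−x̄)² = 136.8750
r_1 = -79.6406 / 136.8750 = -0.582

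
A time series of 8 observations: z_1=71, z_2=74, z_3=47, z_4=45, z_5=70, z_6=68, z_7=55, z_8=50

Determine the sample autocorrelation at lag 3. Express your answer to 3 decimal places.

-0.154

Mean z̄ = (71 + 74 + 47 + 45 + 70 + 68 + 55 + 50)/8 = 60.0000
Deviations from mean: 11.0000, 14.0000, -13.0000, -15.0000, 10.0000, 8.0000, -5.0000, -10.0000
Σ(z_t−z̄)(z_{t+3}−z̄) = (-165.0000) + (140.0000) + (-104.0000) + (75.0000) + (-100.0000) = -154.0000
Denominator Σ(z_t−z̄)² = 1000.0000
r_3 = -154.0000 / 1000.0000 = -0.154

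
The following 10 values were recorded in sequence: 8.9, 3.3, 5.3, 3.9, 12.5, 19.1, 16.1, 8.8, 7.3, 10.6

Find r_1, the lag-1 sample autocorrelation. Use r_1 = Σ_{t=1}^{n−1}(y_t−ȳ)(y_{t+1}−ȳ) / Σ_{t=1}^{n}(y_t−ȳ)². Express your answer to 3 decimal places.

Mean ȳ = (8.9 + 3.3 + 5.3 + 3.9 + 12.5 + 19.1 + 16.1 + 8.8 + 7.3 + 10.6)/10 = 9.5800
Numerator Σ_{t=1}^{9}(y_t−ȳ)(y_{t+1}−ȳ) = 123.1096
Denominator Σ(y_t−ȳ)² = 238.9960
r_1 = 123.1096 / 238.9960 = 0.515

0.515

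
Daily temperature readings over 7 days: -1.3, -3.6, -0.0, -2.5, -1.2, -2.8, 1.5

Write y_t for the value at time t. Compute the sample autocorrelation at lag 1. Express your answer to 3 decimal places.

-0.512

Mean ȳ = (-1.3 − 3.6 − 0.0 − 2.5 − 1.2 − 2.8 + 1.5)/7 = -1.4143
Deviations from mean: 0.1143, -2.1857, 1.4143, -1.0857, 0.2143, -1.3857, 2.9143
Σ(y_t−ȳ)(y_{t+1}−ȳ) = (-0.2498) + (-3.0912) + (-1.5355) + (-0.2327) + (-0.2969) + (-4.0384) = -9.4445
Denominator Σ(y_t−ȳ)² = 18.4286
r_1 = -9.4445 / 18.4286 = -0.512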